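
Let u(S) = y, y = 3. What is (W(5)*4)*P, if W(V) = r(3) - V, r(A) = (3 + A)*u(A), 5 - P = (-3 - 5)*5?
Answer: 2340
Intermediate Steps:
u(S) = 3
P = 45 (P = 5 - (-3 - 5)*5 = 5 - (-8)*5 = 5 - 1*(-40) = 5 + 40 = 45)
r(A) = 9 + 3*A (r(A) = (3 + A)*3 = 9 + 3*A)
W(V) = 18 - V (W(V) = (9 + 3*3) - V = (9 + 9) - V = 18 - V)
(W(5)*4)*P = ((18 - 1*5)*4)*45 = ((18 - 5)*4)*45 = (13*4)*45 = 52*45 = 2340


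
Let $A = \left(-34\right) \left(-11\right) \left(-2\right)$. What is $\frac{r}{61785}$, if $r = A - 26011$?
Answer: $- \frac{26759}{61785} \approx -0.4331$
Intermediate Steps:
$A = -748$ ($A = 374 \left(-2\right) = -748$)
$r = -26759$ ($r = -748 - 26011 = -26759$)
$\frac{r}{61785} = - \frac{26759}{61785}$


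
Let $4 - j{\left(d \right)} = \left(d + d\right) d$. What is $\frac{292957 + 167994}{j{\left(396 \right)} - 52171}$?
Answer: $- \frac{460951}{365799} \approx -1.2601$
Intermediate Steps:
$j{\left(d \right)} = 4 - 2 d^{2}$ ($j{\left(d \right)} = 4 - \left(d + d\right) d = 4 - 2 d d = 4 - 2 d^{2}$)
$\frac{292957 + 167994}{j{\left(396 \right)} - 52171} = \frac{292957 + 167994}{\left(4 - 2 \cdot 396^{2}\right) - 52171} = \frac{460951}{\left(4 - 313632\right) - 52171} = \frac{460951}{-313628 - 52171} = \frac{460951}{-365799} = 460951 \left(- \frac{1}{365799}\right) = - \frac{460951}{365799}$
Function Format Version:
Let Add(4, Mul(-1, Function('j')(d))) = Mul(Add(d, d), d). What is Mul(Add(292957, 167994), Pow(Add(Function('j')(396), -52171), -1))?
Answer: Rational(-460951, 365799) ≈ -1.2601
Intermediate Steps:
Function('j')(d) = Add(4, Mul(-2, Pow(d, 2))) (Function('j')(d) = Add(4, Mul(-1, Mul(Add(d, d), d))) = Add(4, Mul(-1, Mul(Mul(2, d), d))) = Add(4, Mul(-1, Mul(2, Pow(d, 2)))) = Add(4, Mul(-2, Pow(d, 2))))
Mul(Add(292957, 167994), Pow(Add(Function('j')(396), -52171), -1)) = Mul(Add(292957, 167994), Pow(Add(Add(4, Mul(-2, Pow(396, 2))), -52171), -1)) = Mul(460951, Pow(Add(Add(4, Mul(-2, 156816)), -52171), -1)) = Mul(460951, Pow(Add(Add(4, -313632), -52171), -1)) = Mul(460951, Pow(Add(-313628, -52171), -1)) = Mul(460951, Pow(-365799, -1)) = Mul(460951, Rational(-1, 365799)) = Rational(-460951, 365799)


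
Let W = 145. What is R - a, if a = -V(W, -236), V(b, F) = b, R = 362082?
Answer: 362227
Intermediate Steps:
a = -145 (a = -1*145 = -145)
R - a = 362082 - 1*(-145) = 362082 + 145 = 362227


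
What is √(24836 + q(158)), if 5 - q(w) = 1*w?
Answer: √24683 ≈ 157.11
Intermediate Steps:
q(w) = 5 - w
√(24836 + q(158)) = √(24836 + (5 - 1*158)) = √(24836 + (5 - 158)) = √(24836 - 153) = √24683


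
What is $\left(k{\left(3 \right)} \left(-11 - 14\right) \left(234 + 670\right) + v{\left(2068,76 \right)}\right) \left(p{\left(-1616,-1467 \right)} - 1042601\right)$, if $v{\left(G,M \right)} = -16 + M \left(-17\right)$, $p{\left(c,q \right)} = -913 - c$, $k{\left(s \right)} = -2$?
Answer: $-45730987016$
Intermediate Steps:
$v{\left(G,M \right)} = -16 - 17 M$
$\left(k{\left(3 \right)} \left(-11 - 14\right) \left(234 + 670\right) + v{\left(2068,76 \right)}\right) \left(p{\left(-1616,-1467 \right)} - 1042601\right) = \left(- 2 \left(-11 - 14\right) \left(234 + 670\right) - 1308\right) \left(\left(-913 - -1616\right) - 1042601\right) = \left(\left(-2\right) \left(-25\right) 904 - 1308\right) \left(\left(-913 + 1616\right) - 1042601\right) = \left(50 \cdot 904 - 1308\right) \left(703 - 1042601\right) = \left(45200 - 1308\right) \left(-1041898\right) = 43892 \left(-1041898\right) = -45730987016$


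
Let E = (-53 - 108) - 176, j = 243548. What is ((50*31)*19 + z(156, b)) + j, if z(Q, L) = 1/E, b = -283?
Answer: 92000325/337 ≈ 2.7300e+5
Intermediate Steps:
E = -337 (E = -161 - 176 = -337)
z(Q, L) = -1/337 (z(Q, L) = 1/(-337) = -1/337)
((50*31)*19 + z(156, b)) + j = ((50*31)*19 - 1/337) + 243548 = (1550*19 - 1/337) + 243548 = (29450 - 1/337) + 243548 = 9924649/337 + 243548 = 92000325/337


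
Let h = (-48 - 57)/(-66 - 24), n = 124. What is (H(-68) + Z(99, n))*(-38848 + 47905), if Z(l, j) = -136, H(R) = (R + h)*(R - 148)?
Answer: 129515100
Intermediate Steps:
h = 7/6 (h = -105/(-90) = -105*(-1/90) = 7/6 ≈ 1.1667)
H(R) = (-148 + R)*(7/6 + R) (H(R) = (R + 7/6)*(R - 148) = (7/6 + R)*(-148 + R) = (-148 + R)*(7/6 + R))
(H(-68) + Z(99, n))*(-38848 + 47905) = ((-518/3 + (-68)**2 - 881/6*(-68)) - 136)*(-38848 + 47905) = ((-518/3 + 4624 + 29954/3) - 136)*9057 = (14436 - 136)*9057 = 14300*9057 = 129515100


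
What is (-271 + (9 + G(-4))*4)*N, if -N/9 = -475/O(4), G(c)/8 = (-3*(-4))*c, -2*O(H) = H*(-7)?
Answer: -1081575/2 ≈ -5.4079e+5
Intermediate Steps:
O(H) = 7*H/2 (O(H) = -H*(-7)/2 = -(-7)*H/2 = 7*H/2)
G(c) = 96*c (G(c) = 8*((-3*(-4))*c) = 8*(12*c) = 96*c)
N = 4275/14 (N = -(-4275)/((7/2)*4) = -(-4275)/14 = -9*(-475/14) = 4275/14 ≈ 305.36)
(-271 + (9 + G(-4))*4)*N = (-271 + (9 + 96*(-4))*4)*(4275/14) = (-271 + (9 - 384)*4)*(4275/14) = (-271 - 375*4)*(4275/14) = (-271 - 1500)*(4275/14) = -1771*4275/14 = -1081575/2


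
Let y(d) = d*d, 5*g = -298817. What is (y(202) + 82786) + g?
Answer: 319133/5 ≈ 63827.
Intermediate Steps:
g = -298817/5 (g = (1/5)*(-298817) = -298817/5 ≈ -59763.)
y(d) = d**2
(y(202) + 82786) + g = (202**2 + 82786) - 298817/5 = (40804 + 82786) - 298817/5 = 123590 - 298817/5 = 319133/5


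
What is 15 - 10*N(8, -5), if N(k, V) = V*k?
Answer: 415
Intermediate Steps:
15 - 10*N(8, -5) = 15 - (-50)*8 = 15 - 10*(-40) = 15 + 400 = 415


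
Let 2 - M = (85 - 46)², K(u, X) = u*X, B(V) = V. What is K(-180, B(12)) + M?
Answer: -3679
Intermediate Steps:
K(u, X) = X*u
M = -1519 (M = 2 - (85 - 46)² = 2 - 1*39² = 2 - 1*1521 = 2 - 1521 = -1519)
K(-180, B(12)) + M = 12*(-180) - 1519 = -2160 - 1519 = -3679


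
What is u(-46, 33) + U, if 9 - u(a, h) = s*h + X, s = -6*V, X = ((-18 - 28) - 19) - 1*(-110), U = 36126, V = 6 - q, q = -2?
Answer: 37674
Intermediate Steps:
V = 8 (V = 6 - 1*(-2) = 6 + 2 = 8)
X = 45 (X = (-46 - 19) + 110 = -65 + 110 = 45)
s = -48 (s = -6*8 = -48)
u(a, h) = -36 + 48*h (u(a, h) = 9 - (-48*h + 45) = 9 - (45 - 48*h) = 9 + (-45 + 48*h) = -36 + 48*h)
u(-46, 33) + U = (-36 + 48*33) + 36126 = (-36 + 1584) + 36126 = 1548 + 36126 = 37674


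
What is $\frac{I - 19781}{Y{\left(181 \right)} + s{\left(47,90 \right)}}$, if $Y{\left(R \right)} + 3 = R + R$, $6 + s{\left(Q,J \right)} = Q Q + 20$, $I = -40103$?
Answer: $- \frac{29942}{1291} \approx -23.193$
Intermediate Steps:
$s{\left(Q,J \right)} = 14 + Q^{2}$ ($s{\left(Q,J \right)} = -6 + \left(Q Q + 20\right) = -6 + \left(Q^{2} + 20\right) = -6 + \left(20 + Q^{2}\right) = 14 + Q^{2}$)
$Y{\left(R \right)} = -3 + 2 R$ ($Y{\left(R \right)} = -3 + \left(R + R\right) = -3 + 2 R$)
$\frac{I - 19781}{Y{\left(181 \right)} + s{\left(47,90 \right)}} = \frac{-40103 - 19781}{\left(-3 + 2 \cdot 181\right) + \left(14 + 47^{2}\right)} = - \frac{59884}{\left(-3 + 362\right) + \left(14 + 2209\right)} = - \frac{59884}{359 + 2223} = - \frac{59884}{2582} = \left(-59884\right) \frac{1}{2582} = - \frac{29942}{1291}$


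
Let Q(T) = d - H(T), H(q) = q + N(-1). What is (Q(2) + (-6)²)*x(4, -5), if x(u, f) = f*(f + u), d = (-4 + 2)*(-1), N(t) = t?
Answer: 185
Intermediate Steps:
d = 2 (d = -2*(-1) = 2)
H(q) = -1 + q (H(q) = q - 1 = -1 + q)
Q(T) = 3 - T (Q(T) = 2 - (-1 + T) = 2 + (1 - T) = 3 - T)
(Q(2) + (-6)²)*x(4, -5) = ((3 - 1*2) + (-6)²)*(-5*(-5 + 4)) = ((3 - 2) + 36)*(-5*(-1)) = (1 + 36)*5 = 37*5 = 185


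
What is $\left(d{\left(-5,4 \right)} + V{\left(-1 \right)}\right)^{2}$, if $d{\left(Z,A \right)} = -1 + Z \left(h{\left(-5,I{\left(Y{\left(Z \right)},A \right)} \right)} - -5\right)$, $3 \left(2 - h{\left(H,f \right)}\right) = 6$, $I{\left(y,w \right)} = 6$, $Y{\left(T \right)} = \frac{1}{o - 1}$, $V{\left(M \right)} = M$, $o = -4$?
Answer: $729$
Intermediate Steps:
$Y{\left(T \right)} = - \frac{1}{5}$ ($Y{\left(T \right)} = \frac{1}{-4 - 1} = \frac{1}{-5} = - \frac{1}{5}$)
$h{\left(H,f \right)} = 0$ ($h{\left(H,f \right)} = 2 - 2 = 0$)
$d{\left(Z,A \right)} = -1 + 5 Z$ ($d{\left(Z,A \right)} = -1 + Z \left(0 - -5\right) = -1 + Z \left(0 + 5\right) = -1 + Z 5 = -1 + 5 Z$)
$\left(d{\left(-5,4 \right)} + V{\left(-1 \right)}\right)^{2} = \left(\left(-1 + 5 \left(-5\right)\right) - 1\right)^{2} = \left(\left(-1 - 25\right) - 1\right)^{2} = \left(-26 - 1\right)^{2} = \left(-27\right)^{2} = 729$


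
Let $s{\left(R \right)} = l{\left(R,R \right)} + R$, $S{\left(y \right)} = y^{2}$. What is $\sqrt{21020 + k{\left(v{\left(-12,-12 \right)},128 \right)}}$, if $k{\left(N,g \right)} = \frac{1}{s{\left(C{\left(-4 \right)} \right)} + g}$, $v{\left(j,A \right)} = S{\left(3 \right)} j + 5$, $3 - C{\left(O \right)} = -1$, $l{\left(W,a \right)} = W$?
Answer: $\frac{\sqrt{97196514}}{68} \approx 144.98$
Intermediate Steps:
$C{\left(O \right)} = 4$ ($C{\left(O \right)} = 3 - -1 = 3 + 1 = 4$)
$v{\left(j,A \right)} = 5 + 9 j$ ($v{\left(j,A \right)} = 3^{2} j + 5 = 9 j + 5 = 5 + 9 j$)
$s{\left(R \right)} = 2 R$ ($s{\left(R \right)} = R + R = 2 R$)
$k{\left(N,g \right)} = \frac{1}{8 + g}$ ($k{\left(N,g \right)} = \frac{1}{2 \cdot 4 + g} = \frac{1}{8 + g}$)
$\sqrt{21020 + k{\left(v{\left(-12,-12 \right)},128 \right)}} = \sqrt{21020 + \frac{1}{8 + 128}} = \sqrt{21020 + \frac{1}{136}} = \sqrt{\frac{2858721}{136}} = \frac{\sqrt{97196514}}{68}$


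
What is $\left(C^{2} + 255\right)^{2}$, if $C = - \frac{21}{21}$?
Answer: $65536$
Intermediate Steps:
$C = -1$ ($C = \left(-21\right) \frac{1}{21} = -1$)
$\left(C^{2} + 255\right)^{2} = \left(\left(-1\right)^{2} + 255\right)^{2} = \left(1 + 255\right)^{2} = 256^{2} = 65536$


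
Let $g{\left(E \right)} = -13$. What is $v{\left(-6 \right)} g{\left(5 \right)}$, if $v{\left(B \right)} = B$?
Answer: $78$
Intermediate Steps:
$v{\left(-6 \right)} g{\left(5 \right)} = \left(-6\right) \left(-13\right) = 78$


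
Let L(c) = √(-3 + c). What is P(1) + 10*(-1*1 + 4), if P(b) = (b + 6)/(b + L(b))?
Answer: (-37*I + 30*√2)/(√2 - I) ≈ 32.333 - 3.2998*I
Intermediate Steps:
P(b) = (6 + b)/(b + √(-3 + b)) (P(b) = (b + 6)/(b + √(-3 + b)) = (6 + b)/(b + √(-3 + b)))
P(1) + 10*(-1*1 + 4) = (6 + 1)/(1 + √(-3 + 1)) + 10*(-1*1 + 4) = 7/(1 + √(-2)) + 10*(-1 + 4) = 7/(1 + I*√2) + 10*3 = 7/(1 + I*√2) + 30 = 30 + 7/(1 + I*√2)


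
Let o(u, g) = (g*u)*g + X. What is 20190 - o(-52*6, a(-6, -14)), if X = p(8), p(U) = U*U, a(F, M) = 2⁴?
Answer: 99998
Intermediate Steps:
a(F, M) = 16
p(U) = U²
X = 64 (X = 8² = 64)
o(u, g) = 64 + u*g² (o(u, g) = (g*u)*g + 64 = u*g² + 64 = 64 + u*g²)
20190 - o(-52*6, a(-6, -14)) = 20190 - (64 - 52*6*16²) = 20190 - (64 - 312*256) = 20190 - (64 - 79872) = 20190 - 1*(-79808) = 20190 + 79808 = 99998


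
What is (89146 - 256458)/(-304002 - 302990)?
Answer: 10457/37937 ≈ 0.27564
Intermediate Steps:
(89146 - 256458)/(-304002 - 302990) = -167312/(-606992) = -167312*(-1/606992) = 10457/37937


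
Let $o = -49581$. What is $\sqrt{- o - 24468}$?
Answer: $\sqrt{25113} \approx 158.47$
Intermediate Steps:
$\sqrt{- o - 24468} = \sqrt{\left(-1\right) \left(-49581\right) - 24468} = \sqrt{49581 - 24468} = \sqrt{25113}$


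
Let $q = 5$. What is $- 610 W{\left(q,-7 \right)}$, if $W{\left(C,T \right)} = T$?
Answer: $4270$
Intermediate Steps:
$- 610 W{\left(q,-7 \right)} = \left(-610\right) \left(-7\right) = 4270$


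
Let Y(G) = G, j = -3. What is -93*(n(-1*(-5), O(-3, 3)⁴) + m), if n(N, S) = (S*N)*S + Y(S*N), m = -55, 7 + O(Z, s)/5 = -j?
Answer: -11904074394885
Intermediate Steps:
O(Z, s) = -20 (O(Z, s) = -35 + 5*(-1*(-3)) = -35 + 5*3 = -35 + 15 = -20)
n(N, S) = N*S + N*S² (n(N, S) = (S*N)*S + S*N = (N*S)*S + N*S = N*S² + N*S = N*S + N*S²)
-93*(n(-1*(-5), O(-3, 3)⁴) + m) = -93*(-1*(-5)*(-20)⁴*(1 + (-20)⁴) - 55) = -93*(5*160000*(1 + 160000) - 55) = -93*(5*160000*160001 - 55) = -93*(128000800000 - 55) = -93*128000799945 = -11904074394885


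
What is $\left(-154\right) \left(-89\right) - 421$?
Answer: $13285$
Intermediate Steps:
$\left(-154\right) \left(-89\right) - 421 = 13706 - 421 = 13285$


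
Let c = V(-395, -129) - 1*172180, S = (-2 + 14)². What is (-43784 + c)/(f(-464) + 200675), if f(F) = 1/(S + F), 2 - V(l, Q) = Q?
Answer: -69066560/64215999 ≈ -1.0755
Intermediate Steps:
V(l, Q) = 2 - Q
S = 144 (S = 12² = 144)
c = -172049 (c = (2 - 1*(-129)) - 1*172180 = (2 + 129) - 172180 = 131 - 172180 = -172049)
f(F) = 1/(144 + F)
(-43784 + c)/(f(-464) + 200675) = (-43784 - 172049)/(1/(144 - 464) + 200675) = -215833/(1/(-320) + 200675) = -215833/(-1/320 + 200675) = -215833/64215999/320 = -215833*320/64215999 = -69066560/64215999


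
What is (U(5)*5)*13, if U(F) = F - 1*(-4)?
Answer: 585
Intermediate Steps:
U(F) = 4 + F (U(F) = F + 4 = 4 + F)
(U(5)*5)*13 = ((4 + 5)*5)*13 = (9*5)*13 = 45*13 = 585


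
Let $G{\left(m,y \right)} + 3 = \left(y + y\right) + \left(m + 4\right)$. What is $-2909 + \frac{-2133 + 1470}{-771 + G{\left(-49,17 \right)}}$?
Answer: $- \frac{2282902}{785} \approx -2908.2$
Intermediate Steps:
$G{\left(m,y \right)} = 1 + m + 2 y$ ($G{\left(m,y \right)} = -3 + \left(\left(y + y\right) + \left(m + 4\right)\right) = -3 + \left(2 y + \left(4 + m\right)\right) = -3 + \left(4 + m + 2 y\right) = 1 + m + 2 y$)
$-2909 + \frac{-2133 + 1470}{-771 + G{\left(-49,17 \right)}} = -2909 + \frac{-2133 + 1470}{-771 + \left(1 - 49 + 2 \cdot 17\right)} = -2909 - \frac{663}{-771 + \left(1 - 49 + 34\right)} = -2909 - \frac{663}{-771 - 14} = -2909 - \frac{663}{-785} = -2909 - - \frac{663}{785} = -2909 + \frac{663}{785} = - \frac{2282902}{785}$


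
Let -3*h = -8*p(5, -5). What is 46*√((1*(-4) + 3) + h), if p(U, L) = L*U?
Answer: 46*I*√609/3 ≈ 378.4*I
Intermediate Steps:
h = -200/3 (h = -(-8)*(-5*5)/3 = -(-8)*(-25)/3 = -⅓*200 = -200/3 ≈ -66.667)
46*√((1*(-4) + 3) + h) = 46*√((1*(-4) + 3) - 200/3) = 46*√((-4 + 3) - 200/3) = 46*√(-1 - 200/3) = 46*√(-203/3) = 46*(I*√609/3) = 46*I*√609/3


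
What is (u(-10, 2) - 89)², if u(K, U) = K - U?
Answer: 10201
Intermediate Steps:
(u(-10, 2) - 89)² = ((-10 - 1*2) - 89)² = ((-10 - 2) - 89)² = (-12 - 89)² = (-101)² = 10201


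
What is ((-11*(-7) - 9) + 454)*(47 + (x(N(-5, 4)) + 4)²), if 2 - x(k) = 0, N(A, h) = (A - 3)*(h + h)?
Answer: 43326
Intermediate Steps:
N(A, h) = 2*h*(-3 + A) (N(A, h) = (-3 + A)*(2*h) = 2*h*(-3 + A))
x(k) = 2 (x(k) = 2 - 1*0 = 2 + 0 = 2)
((-11*(-7) - 9) + 454)*(47 + (x(N(-5, 4)) + 4)²) = ((-11*(-7) - 9) + 454)*(47 + (2 + 4)²) = ((77 - 9) + 454)*(47 + 6²) = (68 + 454)*(47 + 36) = 522*83 = 43326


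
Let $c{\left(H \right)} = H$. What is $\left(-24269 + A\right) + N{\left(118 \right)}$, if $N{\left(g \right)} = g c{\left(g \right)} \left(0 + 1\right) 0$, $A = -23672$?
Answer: $-47941$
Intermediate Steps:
$N{\left(g \right)} = 0$ ($N{\left(g \right)} = g g \left(0 + 1\right) 0 = g^{2} \cdot 1 \cdot 0 = g^{2} \cdot 0 = 0$)
$\left(-24269 + A\right) + N{\left(118 \right)} = \left(-24269 - 23672\right) + 0 = -47941 + 0 = -47941$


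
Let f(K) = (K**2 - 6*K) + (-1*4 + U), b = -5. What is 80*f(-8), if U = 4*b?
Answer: 7040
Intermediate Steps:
U = -20 (U = 4*(-5) = -20)
f(K) = -24 + K**2 - 6*K (f(K) = (K**2 - 6*K) + (-1*4 - 20) = (K**2 - 6*K) + (-4 - 20) = (K**2 - 6*K) - 24 = -24 + K**2 - 6*K)
80*f(-8) = 80*(-24 + (-8)**2 - 6*(-8)) = 80*(-24 + 64 + 48) = 80*88 = 7040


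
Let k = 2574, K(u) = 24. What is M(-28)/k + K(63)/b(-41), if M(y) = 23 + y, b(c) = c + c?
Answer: -31093/105534 ≈ -0.29463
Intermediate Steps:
b(c) = 2*c
M(-28)/k + K(63)/b(-41) = (23 - 28)/2574 + 24/((2*(-41))) = -5*1/2574 + 24/(-82) = -5/2574 + 24*(-1/82) = -5/2574 - 12/41 = -31093/105534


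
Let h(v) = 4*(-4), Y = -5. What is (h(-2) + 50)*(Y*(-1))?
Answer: 170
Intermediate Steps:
h(v) = -16
(h(-2) + 50)*(Y*(-1)) = (-16 + 50)*(-5*(-1)) = 34*5 = 170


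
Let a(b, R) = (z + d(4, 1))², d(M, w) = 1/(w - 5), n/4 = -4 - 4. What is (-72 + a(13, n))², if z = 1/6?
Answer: 107474689/20736 ≈ 5183.0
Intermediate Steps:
n = -32 (n = 4*(-4 - 4) = 4*(-8) = -32)
d(M, w) = 1/(-5 + w)
z = ⅙ ≈ 0.16667
a(b, R) = 1/144 (a(b, R) = (⅙ + 1/(-5 + 1))² = (⅙ + 1/(-4))² = (⅙ - ¼)² = (-1/12)² = 1/144)
(-72 + a(13, n))² = (-72 + 1/144)² = (-10367/144)² = 107474689/20736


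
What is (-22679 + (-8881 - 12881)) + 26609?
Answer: -17832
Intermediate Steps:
(-22679 + (-8881 - 12881)) + 26609 = (-22679 - 21762) + 26609 = -44441 + 26609 = -17832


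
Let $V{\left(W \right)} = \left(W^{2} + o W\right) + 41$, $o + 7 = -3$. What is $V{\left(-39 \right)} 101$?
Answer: $197152$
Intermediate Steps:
$o = -10$ ($o = -7 - 3 = -10$)
$V{\left(W \right)} = 41 + W^{2} - 10 W$ ($V{\left(W \right)} = \left(W^{2} - 10 W\right) + 41 = 41 + W^{2} - 10 W$)
$V{\left(-39 \right)} 101 = \left(41 + \left(-39\right)^{2} - -390\right) 101 = \left(41 + 1521 + 390\right) 101 = 1952 \cdot 101 = 197152$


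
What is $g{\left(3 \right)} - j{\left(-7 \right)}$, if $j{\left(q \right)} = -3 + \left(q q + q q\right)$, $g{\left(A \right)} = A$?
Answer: $-92$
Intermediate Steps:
$j{\left(q \right)} = -3 + 2 q^{2}$ ($j{\left(q \right)} = -3 + \left(q^{2} + q^{2}\right) = -3 + 2 q^{2}$)
$g{\left(3 \right)} - j{\left(-7 \right)} = 3 - \left(-3 + 2 \left(-7\right)^{2}\right) = 3 - \left(-3 + 2 \cdot 49\right) = 3 - \left(-3 + 98\right) = 3 - 95 = -92$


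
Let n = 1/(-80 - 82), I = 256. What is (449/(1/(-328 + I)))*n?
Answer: 1796/9 ≈ 199.56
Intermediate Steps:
n = -1/162 (n = 1/(-162) = -1/162 ≈ -0.0061728)
(449/(1/(-328 + I)))*n = (449/(1/(-328 + 256)))*(-1/162) = (449/(1/(-72)))*(-1/162) = (449/(-1/72))*(-1/162) = (449*(-72))*(-1/162) = -32328*(-1/162) = 1796/9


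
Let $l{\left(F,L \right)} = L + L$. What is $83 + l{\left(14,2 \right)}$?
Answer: $87$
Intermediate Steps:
$l{\left(F,L \right)} = 2 L$
$83 + l{\left(14,2 \right)} = 83 + 2 \cdot 2 = 83 + 4 = 87$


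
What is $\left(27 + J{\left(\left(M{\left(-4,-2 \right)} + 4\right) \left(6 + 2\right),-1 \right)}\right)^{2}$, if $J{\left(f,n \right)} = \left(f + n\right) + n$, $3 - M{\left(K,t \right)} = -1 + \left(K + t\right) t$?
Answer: $49$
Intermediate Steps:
$M{\left(K,t \right)} = 4 - t \left(K + t\right)$ ($M{\left(K,t \right)} = 3 - \left(-1 + \left(K + t\right) t\right) = 3 - \left(-1 + t \left(K + t\right)\right) = 4 - t \left(K + t\right)$)
$J{\left(f,n \right)} = f + 2 n$
$\left(27 + J{\left(\left(M{\left(-4,-2 \right)} + 4\right) \left(6 + 2\right),-1 \right)}\right)^{2} = \left(27 + \left(\left(\left(4 - \left(-2\right)^{2} - \left(-4\right) \left(-2\right)\right) + 4\right) \left(6 + 2\right) + 2 \left(-1\right)\right)\right)^{2} = \left(27 + \left(\left(\left(4 - 4 - 8\right) + 4\right) 8 - 2\right)\right)^{2} = \left(27 + \left(\left(-8 + 4\right) 8 - 2\right)\right)^{2} = \left(27 - 34\right)^{2} = \left(-7\right)^{2} = 49$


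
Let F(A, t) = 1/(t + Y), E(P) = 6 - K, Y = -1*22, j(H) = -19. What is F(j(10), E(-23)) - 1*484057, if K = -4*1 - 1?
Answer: -5324628/11 ≈ -4.8406e+5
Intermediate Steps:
K = -5 (K = -4 - 1 = -5)
Y = -22
E(P) = 11 (E(P) = 6 - 1*(-5) = 6 + 5 = 11)
F(A, t) = 1/(-22 + t) (F(A, t) = 1/(t - 22) = 1/(-22 + t))
F(j(10), E(-23)) - 1*484057 = 1/(-22 + 11) - 1*484057 = 1/(-11) - 484057 = -1/11 - 484057 = -5324628/11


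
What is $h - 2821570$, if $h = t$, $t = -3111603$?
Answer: $-5933173$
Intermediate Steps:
$h = -3111603$
$h - 2821570 = -3111603 - 2821570 = -5933173$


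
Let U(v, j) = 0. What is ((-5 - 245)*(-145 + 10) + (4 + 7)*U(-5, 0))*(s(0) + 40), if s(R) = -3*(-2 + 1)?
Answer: 1451250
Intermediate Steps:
s(R) = 3 (s(R) = -3*(-1) = 3)
((-5 - 245)*(-145 + 10) + (4 + 7)*U(-5, 0))*(s(0) + 40) = ((-5 - 245)*(-145 + 10) + (4 + 7)*0)*(3 + 40) = (-250*(-135) + 11*0)*43 = (33750 + 0)*43 = 33750*43 = 1451250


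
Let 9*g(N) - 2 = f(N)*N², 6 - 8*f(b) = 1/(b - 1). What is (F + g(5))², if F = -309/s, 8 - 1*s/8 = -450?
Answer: 244640881/53699584 ≈ 4.5557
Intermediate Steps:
s = 3664 (s = 64 - 8*(-450) = 64 + 3600 = 3664)
f(b) = ¾ - 1/(8*(-1 + b)) (f(b) = ¾ - 1/(8*(b - 1)) = ¾ - 1/(8*(-1 + b)))
g(N) = 2/9 + N²*(-7 + 6*N)/(72*(-1 + N)) (g(N) = 2/9 + (((-7 + 6*N)/(8*(-1 + N)))*N²)/9 = 2/9 + (N²*(-7 + 6*N)/(8*(-1 + N)))/9 = 2/9 + N²*(-7 + 6*N)/(72*(-1 + N)))
F = -309/3664 ≈ -0.084334
(F + g(5))² = (-309/3664 + (-16 + 16*5 + 5²*(-7 + 6*5))/(72*(-1 + 5)))² = (-309/3664 + (1/72)*(-16 + 80 + 25*(-7 + 30))/4)² = (-309/3664 + (1/72)*(¼)*(-16 + 80 + 25*23))² = (-309/3664 + (1/72)*(¼)*(-16 + 80 + 575))² = (-309/3664 + (1/72)*(¼)*639)² = (-309/3664 + 71/32)² = (15641/7328)² = 244640881/53699584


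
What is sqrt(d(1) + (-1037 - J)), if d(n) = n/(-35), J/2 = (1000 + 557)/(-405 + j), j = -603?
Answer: 3*I*sqrt(2251690)/140 ≈ 32.155*I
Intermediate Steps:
J = -173/56 (J = 2*((1000 + 557)/(-405 - 603)) = 2*(1557/(-1008)) = 2*(1557*(-1/1008)) = 2*(-173/112) = -173/56 ≈ -3.0893)
d(n) = -n/35 (d(n) = n*(-1/35) = -n/35)
sqrt(d(1) + (-1037 - J)) = sqrt(-1/35*1 + (-1037 - 1*(-173/56))) = sqrt(-1/35 + (-1037 + 173/56)) = sqrt(-1/35 - 57899/56) = sqrt(-289503/280) = 3*I*sqrt(2251690)/140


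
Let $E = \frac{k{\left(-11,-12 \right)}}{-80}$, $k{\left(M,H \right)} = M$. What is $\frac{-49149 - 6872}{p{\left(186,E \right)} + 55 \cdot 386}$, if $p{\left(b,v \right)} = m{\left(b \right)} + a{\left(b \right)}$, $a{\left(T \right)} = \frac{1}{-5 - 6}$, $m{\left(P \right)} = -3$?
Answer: $- \frac{616231}{233496} \approx -2.6391$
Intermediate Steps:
$a{\left(T \right)} = - \frac{1}{11}$ ($a{\left(T \right)} = \frac{1}{-5 - 6} = \frac{1}{-11} = - \frac{1}{11}$)
$E = \frac{11}{80}$ ($E = - \frac{11}{-80} = \left(-11\right) \left(- \frac{1}{80}\right) = \frac{11}{80} \approx 0.1375$)
$p{\left(b,v \right)} = - \frac{34}{11}$ ($p{\left(b,v \right)} = -3 - \frac{1}{11} = - \frac{34}{11}$)
$\frac{-49149 - 6872}{p{\left(186,E \right)} + 55 \cdot 386} = \frac{-49149 - 6872}{- \frac{34}{11} + 55 \cdot 386} = - \frac{56021}{- \frac{34}{11} + 21230} = - \frac{56021}{\frac{233496}{11}} = \left(-56021\right) \frac{11}{233496} = - \frac{616231}{233496}$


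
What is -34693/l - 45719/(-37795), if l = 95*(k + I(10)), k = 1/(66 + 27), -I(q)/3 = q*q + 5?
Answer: 9967056665/4207233574 ≈ 2.3690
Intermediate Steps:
I(q) = -15 - 3*q² (I(q) = -3*(q*q + 5) = -3*(q² + 5) = -3*(5 + q²) = -15 - 3*q²)
k = 1/93 ≈ 0.010753
l = -2782930/93 (l = 95*(1/93 + (-15 - 3*10²)) = 95*(1/93 + (-15 - 3*100)) = 95*(1/93 + (-15 - 300)) = 95*(1/93 - 315) = 95*(-29294/93) = -2782930/93 ≈ -29924.)
-34693/l - 45719/(-37795) = -34693/(-2782930/93) - 45719/(-37795) = -34693*(-93/2782930) - 45719*(-1/37795) = 3226449/2782930 + 45719/37795 = 9967056665/4207233574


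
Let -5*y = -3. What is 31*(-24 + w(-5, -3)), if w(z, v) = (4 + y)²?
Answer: -2201/25 ≈ -88.040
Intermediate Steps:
y = ⅗ (y = -⅕*(-3) = ⅗ ≈ 0.60000)
w(z, v) = 529/25 (w(z, v) = (4 + ⅗)² = (23/5)² = 529/25)
31*(-24 + w(-5, -3)) = 31*(-24 + 529/25) = 31*(-71/25) = -2201/25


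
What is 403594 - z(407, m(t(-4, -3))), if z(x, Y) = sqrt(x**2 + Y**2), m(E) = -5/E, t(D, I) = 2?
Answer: 403594 - sqrt(662621)/2 ≈ 4.0319e+5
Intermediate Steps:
z(x, Y) = sqrt(Y**2 + x**2)
403594 - z(407, m(t(-4, -3))) = 403594 - sqrt((-5/2)**2 + 407**2) = 403594 - sqrt((-5*1/2)**2 + 165649) = 403594 - sqrt((-5/2)**2 + 165649) = 403594 - sqrt(25/4 + 165649) = 403594 - sqrt(662621/4) = 403594 - sqrt(662621)/2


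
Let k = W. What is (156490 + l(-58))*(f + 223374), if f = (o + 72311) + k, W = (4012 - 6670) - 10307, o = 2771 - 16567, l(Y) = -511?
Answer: 41946496596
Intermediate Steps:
o = -13796
W = -12965 (W = -2658 - 10307 = -12965)
k = -12965
f = 45550 (f = (-13796 + 72311) - 12965 = 58515 - 12965 = 45550)
(156490 + l(-58))*(f + 223374) = (156490 - 511)*(45550 + 223374) = 155979*268924 = 41946496596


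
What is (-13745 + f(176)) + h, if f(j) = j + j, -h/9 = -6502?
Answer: 45125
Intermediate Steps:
h = 58518 (h = -9*(-6502) = 58518)
f(j) = 2*j
(-13745 + f(176)) + h = (-13745 + 2*176) + 58518 = (-13745 + 352) + 58518 = -13393 + 58518 = 45125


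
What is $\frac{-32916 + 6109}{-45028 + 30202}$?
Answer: $\frac{26807}{14826} \approx 1.8081$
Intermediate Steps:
$\frac{-32916 + 6109}{-45028 + 30202} = - \frac{26807}{-14826} = \left(-26807\right) \left(- \frac{1}{14826}\right) = \frac{26807}{14826}$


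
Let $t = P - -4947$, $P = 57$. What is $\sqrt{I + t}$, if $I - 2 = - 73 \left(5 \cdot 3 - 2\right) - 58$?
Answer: $\sqrt{3999} \approx 63.238$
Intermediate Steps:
$t = 5004$ ($t = 57 - -4947 = 57 + 4947 = 5004$)
$I = -1005$ ($I = 2 - \left(58 + 73 \left(5 \cdot 3 - 2\right)\right) = 2 - \left(58 + 73 \left(15 - 2\right)\right) = 2 - 1007 = -1005$)
$\sqrt{I + t} = \sqrt{-1005 + 5004} = \sqrt{3999}$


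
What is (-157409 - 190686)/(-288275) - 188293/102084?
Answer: -3749046919/5885653020 ≈ -0.63698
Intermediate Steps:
(-157409 - 190686)/(-288275) - 188293/102084 = -348095*(-1/288275) - 188293*1/102084 = 69619/57655 - 188293/102084 = -3749046919/5885653020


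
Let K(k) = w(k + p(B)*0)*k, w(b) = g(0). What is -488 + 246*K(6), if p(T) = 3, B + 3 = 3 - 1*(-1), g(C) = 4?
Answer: 5416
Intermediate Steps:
B = 1 (B = -3 + (3 - 1*(-1)) = -3 + (3 + 1) = -3 + 4 = 1)
w(b) = 4
K(k) = 4*k
-488 + 246*K(6) = -488 + 246*(4*6) = -488 + 246*24 = -488 + 5904 = 5416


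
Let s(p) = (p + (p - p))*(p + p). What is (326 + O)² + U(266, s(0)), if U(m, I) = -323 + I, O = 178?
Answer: 253693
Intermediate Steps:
s(p) = 2*p² (s(p) = (p + 0)*(2*p) = p*(2*p) = 2*p²)
(326 + O)² + U(266, s(0)) = (326 + 178)² + (-323 + 2*0²) = 504² + (-323 + 2*0) = 254016 + (-323 + 0) = 254016 - 323 = 253693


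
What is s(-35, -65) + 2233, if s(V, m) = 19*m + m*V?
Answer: 3273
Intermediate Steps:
s(V, m) = 19*m + V*m
s(-35, -65) + 2233 = -65*(19 - 35) + 2233 = -65*(-16) + 2233 = 1040 + 2233 = 3273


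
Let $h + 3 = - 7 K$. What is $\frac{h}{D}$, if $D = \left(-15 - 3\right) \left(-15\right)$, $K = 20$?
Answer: $- \frac{143}{270} \approx -0.52963$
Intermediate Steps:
$D = 270$ ($D = \left(-18\right) \left(-15\right) = 270$)
$h = -143$ ($h = -3 - 140 = -143$)
$\frac{h}{D} = - \frac{143}{270}$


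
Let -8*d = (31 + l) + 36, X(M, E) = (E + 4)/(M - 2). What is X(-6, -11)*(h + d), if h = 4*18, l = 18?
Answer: 3437/64 ≈ 53.703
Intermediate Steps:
h = 72
X(M, E) = (4 + E)/(-2 + M)
d = -85/8 (d = -((31 + 18) + 36)/8 = -(49 + 36)/8 = -⅛*85 = -85/8 ≈ -10.625)
X(-6, -11)*(h + d) = ((4 - 11)/(-2 - 6))*(72 - 85/8) = (-7/(-8))*(491/8) = -⅛*(-7)*(491/8) = (7/8)*(491/8) = 3437/64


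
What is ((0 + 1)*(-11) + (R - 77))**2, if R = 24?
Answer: 4096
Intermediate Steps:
((0 + 1)*(-11) + (R - 77))**2 = ((0 + 1)*(-11) + (24 - 77))**2 = (1*(-11) - 53)**2 = (-11 - 53)**2 = (-64)**2 = 4096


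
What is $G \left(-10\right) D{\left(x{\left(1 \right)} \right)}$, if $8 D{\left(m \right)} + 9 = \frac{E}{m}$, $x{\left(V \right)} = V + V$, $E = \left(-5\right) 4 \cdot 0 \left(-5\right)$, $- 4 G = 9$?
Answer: $- \frac{405}{16} \approx -25.313$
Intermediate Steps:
$G = - \frac{9}{4}$ ($G = \left(- \frac{1}{4}\right) 9 = - \frac{9}{4} \approx -2.25$)
$E = 0$ ($E = \left(-20\right) 0 \left(-5\right) = 0 \left(-5\right) = 0$)
$x{\left(V \right)} = 2 V$
$D{\left(m \right)} = - \frac{9}{8}$ ($D{\left(m \right)} = - \frac{9}{8} + \frac{0 \frac{1}{m}}{8} = - \frac{9}{8} + \frac{1}{8} \cdot 0 = - \frac{9}{8} + 0 = - \frac{9}{8}$)
$G \left(-10\right) D{\left(x{\left(1 \right)} \right)} = \left(- \frac{9}{4}\right) \left(-10\right) \left(- \frac{9}{8}\right) = \frac{45}{2} \left(- \frac{9}{8}\right) = - \frac{405}{16}$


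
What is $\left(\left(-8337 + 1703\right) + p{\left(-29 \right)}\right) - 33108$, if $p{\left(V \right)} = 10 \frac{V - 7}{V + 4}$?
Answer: $- \frac{198638}{5} \approx -39728.0$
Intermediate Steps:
$p{\left(V \right)} = \frac{10 \left(-7 + V\right)}{4 + V}$ ($p{\left(V \right)} = 10 \frac{-7 + V}{4 + V} = \frac{10 \left(-7 + V\right)}{4 + V}$)
$\left(\left(-8337 + 1703\right) + p{\left(-29 \right)}\right) - 33108 = \left(\left(-8337 + 1703\right) + \frac{10 \left(-7 - 29\right)}{4 - 29}\right) - 33108 = \left(-6634 + 10 \frac{1}{-25} \left(-36\right)\right) - 33108 = \left(-6634 + 10 \left(- \frac{1}{25}\right) \left(-36\right)\right) - 33108 = \left(-6634 + \frac{72}{5}\right) - 33108 = - \frac{33098}{5} - 33108 = - \frac{198638}{5}$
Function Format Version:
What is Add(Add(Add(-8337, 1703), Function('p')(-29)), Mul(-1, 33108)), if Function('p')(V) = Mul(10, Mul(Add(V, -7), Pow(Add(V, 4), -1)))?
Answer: Rational(-198638, 5) ≈ -39728.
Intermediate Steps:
Function('p')(V) = Mul(10, Pow(Add(4, V), -1), Add(-7, V)) (Function('p')(V) = Mul(10, Mul(Add(-7, V), Pow(Add(4, V), -1))) = Mul(10, Mul(Pow(Add(4, V), -1), Add(-7, V))) = Mul(10, Pow(Add(4, V), -1), Add(-7, V)))
Add(Add(Add(-8337, 1703), Function('p')(-29)), Mul(-1, 33108)) = Add(Add(Add(-8337, 1703), Mul(10, Pow(Add(4, -29), -1), Add(-7, -29))), Mul(-1, 33108)) = Add(Add(-6634, Mul(10, Pow(-25, -1), -36)), -33108) = Add(Add(-6634, Mul(10, Rational(-1, 25), -36)), -33108) = Add(Add(-6634, Rational(72, 5)), -33108) = Add(Rational(-33098, 5), -33108) = Rational(-198638, 5)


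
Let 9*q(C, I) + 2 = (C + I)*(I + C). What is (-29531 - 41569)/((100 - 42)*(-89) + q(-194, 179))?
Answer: 127980/9247 ≈ 13.840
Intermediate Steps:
q(C, I) = -2/9 + (C + I)²/9 (q(C, I) = -2/9 + ((C + I)*(I + C))/9 = -2/9 + ((C + I)*(C + I))/9 = -2/9 + (C + I)²/9)
(-29531 - 41569)/((100 - 42)*(-89) + q(-194, 179)) = (-29531 - 41569)/((100 - 42)*(-89) + (-2/9 + (-194 + 179)²/9)) = -71100/(58*(-89) + (-2/9 + (⅑)*(-15)²)) = -71100/(-5162 + (-2/9 + (⅑)*225)) = -71100/(-5162 + (-2/9 + 25)) = -71100/(-5162 + 223/9) = -71100/(-46235/9) = -71100*(-9/46235) = 127980/9247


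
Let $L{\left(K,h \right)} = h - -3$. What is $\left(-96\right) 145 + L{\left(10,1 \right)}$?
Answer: $-13916$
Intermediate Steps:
$L{\left(K,h \right)} = 3 + h$ ($L{\left(K,h \right)} = h + 3 = 3 + h$)
$\left(-96\right) 145 + L{\left(10,1 \right)} = \left(-96\right) 145 + \left(3 + 1\right) = -13920 + 4 = -13916$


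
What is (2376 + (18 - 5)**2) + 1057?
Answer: 3602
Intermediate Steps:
(2376 + (18 - 5)**2) + 1057 = (2376 + 13**2) + 1057 = (2376 + 169) + 1057 = 2545 + 1057 = 3602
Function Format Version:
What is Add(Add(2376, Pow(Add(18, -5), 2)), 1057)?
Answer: 3602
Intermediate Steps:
Add(Add(2376, Pow(Add(18, -5), 2)), 1057) = Add(Add(2376, Pow(13, 2)), 1057) = Add(Add(2376, 169), 1057) = Add(2545, 1057) = 3602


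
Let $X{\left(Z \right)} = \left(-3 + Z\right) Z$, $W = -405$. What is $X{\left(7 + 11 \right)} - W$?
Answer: $675$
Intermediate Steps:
$X{\left(Z \right)} = Z \left(-3 + Z\right)$
$X{\left(7 + 11 \right)} - W = \left(7 + 11\right) \left(-3 + \left(7 + 11\right)\right) - -405 = 18 \left(-3 + 18\right) + 405 = 18 \cdot 15 + 405 = 270 + 405 = 675$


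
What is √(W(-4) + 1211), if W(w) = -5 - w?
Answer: 11*√10 ≈ 34.785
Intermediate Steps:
√(W(-4) + 1211) = √((-5 - 1*(-4)) + 1211) = √((-5 + 4) + 1211) = √(-1 + 1211) = √1210 = 11*√10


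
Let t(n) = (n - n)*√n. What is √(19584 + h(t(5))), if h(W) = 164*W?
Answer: 24*√34 ≈ 139.94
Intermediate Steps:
t(n) = 0 (t(n) = 0*√n = 0)
√(19584 + h(t(5))) = √(19584 + 164*0) = √(19584 + 0) = √19584 = 24*√34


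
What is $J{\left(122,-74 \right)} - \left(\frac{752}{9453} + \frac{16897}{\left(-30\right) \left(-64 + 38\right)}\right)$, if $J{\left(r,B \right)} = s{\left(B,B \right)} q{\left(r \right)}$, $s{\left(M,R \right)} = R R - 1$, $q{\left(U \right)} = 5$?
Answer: $\frac{67228289533}{2457780} \approx 27353.0$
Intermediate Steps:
$s{\left(M,R \right)} = -1 + R^{2}$ ($s{\left(M,R \right)} = R^{2} - 1 = -1 + R^{2}$)
$J{\left(r,B \right)} = -5 + 5 B^{2}$ ($J{\left(r,B \right)} = \left(-1 + B^{2}\right) 5 = -5 + 5 B^{2}$)
$J{\left(122,-74 \right)} - \left(\frac{752}{9453} + \frac{16897}{\left(-30\right) \left(-64 + 38\right)}\right) = \left(-5 + 5 \left(-74\right)^{2}\right) - \left(\frac{752}{9453} + \frac{16897}{\left(-30\right) \left(-64 + 38\right)}\right) = \left(-5 + 5 \cdot 5476\right) - \left(752 \cdot \frac{1}{9453} + \frac{16897}{\left(-30\right) \left(-26\right)}\right) = \left(-5 + 27380\right) - \left(\frac{752}{9453} + \frac{16897}{780}\right) = 27375 - \left(\frac{752}{9453} + 16897 \cdot \frac{1}{780}\right) = 27375 - \left(\frac{752}{9453} + \frac{16897}{780}\right) = 27375 - \frac{53437967}{2457780} = \frac{67228289533}{2457780}$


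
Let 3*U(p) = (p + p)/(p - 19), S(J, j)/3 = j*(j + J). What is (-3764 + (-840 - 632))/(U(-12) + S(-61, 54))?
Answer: 81158/17573 ≈ 4.6183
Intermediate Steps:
S(J, j) = 3*j*(J + j) (S(J, j) = 3*(j*(j + J)) = 3*(j*(J + j)) = 3*j*(J + j))
U(p) = 2*p/(3*(-19 + p)) (U(p) = ((p + p)/(p - 19))/3 = ((2*p)/(-19 + p))/3 = (2*p/(-19 + p))/3 = 2*p/(3*(-19 + p)))
(-3764 + (-840 - 632))/(U(-12) + S(-61, 54)) = (-3764 + (-840 - 632))/((⅔)*(-12)/(-19 - 12) + 3*54*(-61 + 54)) = (-3764 - 1472)/((⅔)*(-12)/(-31) + 3*54*(-7)) = -5236/((⅔)*(-12)*(-1/31) - 1134) = -5236/(8/31 - 1134) = -5236/(-35146/31) = -5236*(-31/35146) = 81158/17573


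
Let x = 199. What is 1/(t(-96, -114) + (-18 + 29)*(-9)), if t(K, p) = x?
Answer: 1/100 ≈ 0.010000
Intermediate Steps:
t(K, p) = 199
1/(t(-96, -114) + (-18 + 29)*(-9)) = 1/(199 + (-18 + 29)*(-9)) = 1/(199 + 11*(-9)) = 1/(199 - 99) = 1/100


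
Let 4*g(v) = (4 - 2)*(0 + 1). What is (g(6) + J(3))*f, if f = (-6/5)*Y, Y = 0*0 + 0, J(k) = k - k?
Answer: 0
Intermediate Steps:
J(k) = 0
Y = 0 (Y = 0 + 0 = 0)
f = 0 (f = -6/5*0 = 0)
g(v) = ½ (g(v) = ((4 - 2)*(0 + 1))/4 = (2*1)/4 = (¼)*2 = ½)
(g(6) + J(3))*f = (½ + 0)*0 = (½)*0 = 0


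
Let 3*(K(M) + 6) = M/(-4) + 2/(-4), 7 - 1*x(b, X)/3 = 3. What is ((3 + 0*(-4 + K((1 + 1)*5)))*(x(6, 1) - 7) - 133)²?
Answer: 13924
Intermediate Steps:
x(b, X) = 12 (x(b, X) = 21 - 3*3 = 21 - 9 = 12)
K(M) = -37/6 - M/12 (K(M) = -6 + (M/(-4) + 2/(-4))/3 = -6 + (M*(-¼) + 2*(-¼))/3 = -6 + (-M/4 - ½)/3 = -6 + (-½ - M/4)/3 = -6 + (-⅙ - M/12) = -37/6 - M/12)
((3 + 0*(-4 + K((1 + 1)*5)))*(x(6, 1) - 7) - 133)² = ((3 + 0*(-4 + (-37/6 - (1 + 1)*5/12)))*(12 - 7) - 133)² = ((3 + 0*(-4 + (-37/6 - 5/6)))*5 - 133)² = ((3 + 0*(-4 + (-37/6 - 1/12*10)))*5 - 133)² = ((3 + 0*(-4 + (-37/6 - ⅚)))*5 - 133)² = ((3 + 0*(-4 - 7))*5 - 133)² = ((3 + 0*(-11))*5 - 133)² = ((3 + 0)*5 - 133)² = (3*5 - 133)² = (15 - 133)² = (-118)² = 13924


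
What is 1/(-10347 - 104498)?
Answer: -1/114845 ≈ -8.7074e-6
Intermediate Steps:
1/(-10347 - 104498) = 1/(-114845) = -1/114845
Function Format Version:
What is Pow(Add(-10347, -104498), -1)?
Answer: Rational(-1, 114845) ≈ -8.7074e-6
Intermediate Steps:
Pow(Add(-10347, -104498), -1) = Pow(-114845, -1) = Rational(-1, 114845)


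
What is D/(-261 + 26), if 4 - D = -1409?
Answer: -1413/235 ≈ -6.0128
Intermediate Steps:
D = 1413 (D = 4 - 1*(-1409) = 4 + 1409 = 1413)
D/(-261 + 26) = 1413/(-261 + 26) = 1413/(-235) = -1/235*1413 = -1413/235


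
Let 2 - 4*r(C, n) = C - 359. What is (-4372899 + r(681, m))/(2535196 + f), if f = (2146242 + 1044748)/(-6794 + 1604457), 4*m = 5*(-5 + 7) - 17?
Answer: -6986546748077/4050392037938 ≈ -1.7249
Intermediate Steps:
m = -7/4 (m = (5*(-5 + 7) - 17)/4 = (5*2 - 17)/4 = (10 - 17)/4 = (¼)*(-7) = -7/4 ≈ -1.7500)
r(C, n) = 361/4 - C/4 (r(C, n) = ½ - (C - 359)/4 = ½ - (-359 + C)/4 = ½ + (359/4 - C/4) = 361/4 - C/4)
f = 3190990/1597663 ≈ 1.9973
(-4372899 + r(681, m))/(2535196 + f) = (-4372899 + (361/4 - ¼*681))/(2535196 + 3190990/1597663) = (-4372899 + (361/4 - 681/4))/(4050392037938/1597663) = (-4372899 - 80)*(1597663/4050392037938) = -4372979*1597663/4050392037938 = -6986546748077/4050392037938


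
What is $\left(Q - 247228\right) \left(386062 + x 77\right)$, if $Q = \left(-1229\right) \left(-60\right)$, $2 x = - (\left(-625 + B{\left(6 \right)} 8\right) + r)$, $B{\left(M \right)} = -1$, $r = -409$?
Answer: $-73936942352$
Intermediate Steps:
$x = 521$ ($x = \frac{\left(-1\right) \left(\left(-625 - 8\right) - 409\right)}{2} = \frac{\left(-1\right) \left(-633 - 409\right)}{2} = \frac{\left(-1\right) \left(-1042\right)}{2} = \frac{1}{2} \cdot 1042 = 521$)
$Q = 73740$
$\left(Q - 247228\right) \left(386062 + x 77\right) = \left(73740 - 247228\right) \left(386062 + 521 \cdot 77\right) = - 173488 \left(386062 + 40117\right) = \left(-173488\right) 426179 = -73936942352$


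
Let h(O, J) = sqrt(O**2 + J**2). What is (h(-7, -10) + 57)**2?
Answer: (57 + sqrt(149))**2 ≈ 4789.5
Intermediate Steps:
h(O, J) = sqrt(J**2 + O**2)
(h(-7, -10) + 57)**2 = (sqrt((-10)**2 + (-7)**2) + 57)**2 = (sqrt(100 + 49) + 57)**2 = (sqrt(149) + 57)**2 = (57 + sqrt(149))**2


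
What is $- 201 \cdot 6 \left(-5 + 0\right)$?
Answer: $6030$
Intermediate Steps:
$- 201 \cdot 6 \left(-5 + 0\right) = - 201 \cdot 6 \left(-5\right) = \left(-201\right) \left(-30\right) = 6030$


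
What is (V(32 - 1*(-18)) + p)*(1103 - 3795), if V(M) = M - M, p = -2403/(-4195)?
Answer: -6468876/4195 ≈ -1542.0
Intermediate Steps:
p = 2403/4195 (p = -2403*(-1/4195) = 2403/4195 ≈ 0.57282)
V(M) = 0
(V(32 - 1*(-18)) + p)*(1103 - 3795) = (0 + 2403/4195)*(1103 - 3795) = (2403/4195)*(-2692) = -6468876/4195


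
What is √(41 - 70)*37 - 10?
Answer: -10 + 37*I*√29 ≈ -10.0 + 199.25*I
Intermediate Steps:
√(41 - 70)*37 - 10 = √(-29)*37 - 10 = (I*√29)*37 - 10 = 37*I*√29 - 10 = -10 + 37*I*√29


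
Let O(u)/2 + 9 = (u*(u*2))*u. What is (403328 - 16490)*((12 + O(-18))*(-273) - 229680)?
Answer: 2375379512676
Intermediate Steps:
O(u) = -18 + 4*u³ (O(u) = -18 + 2*((u*(u*2))*u) = -18 + 2*((u*(2*u))*u) = -18 + 2*((2*u²)*u) = -18 + 2*(2*u³) = -18 + 4*u³)
(403328 - 16490)*((12 + O(-18))*(-273) - 229680) = (403328 - 16490)*((12 + (-18 + 4*(-18)³))*(-273) - 229680) = 386838*((12 + (-18 + 4*(-5832)))*(-273) - 229680) = 386838*((12 + (-18 - 23328))*(-273) - 229680) = 386838*((12 - 23346)*(-273) - 229680) = 386838*(-23334*(-273) - 229680) = 386838*(6370182 - 229680) = 386838*6140502 = 2375379512676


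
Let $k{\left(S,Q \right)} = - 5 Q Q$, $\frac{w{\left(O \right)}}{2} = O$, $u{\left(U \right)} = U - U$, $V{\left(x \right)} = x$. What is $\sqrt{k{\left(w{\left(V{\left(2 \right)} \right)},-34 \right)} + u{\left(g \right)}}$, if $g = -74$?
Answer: $34 i \sqrt{5} \approx 76.026 i$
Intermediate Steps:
$u{\left(U \right)} = 0$
$w{\left(O \right)} = 2 O$
$k{\left(S,Q \right)} = - 5 Q^{2}$
$\sqrt{k{\left(w{\left(V{\left(2 \right)} \right)},-34 \right)} + u{\left(g \right)}} = \sqrt{- 5 \left(-34\right)^{2} + 0} = \sqrt{\left(-5\right) 1156 + 0} = \sqrt{-5780 + 0} = \sqrt{-5780} = 34 i \sqrt{5}$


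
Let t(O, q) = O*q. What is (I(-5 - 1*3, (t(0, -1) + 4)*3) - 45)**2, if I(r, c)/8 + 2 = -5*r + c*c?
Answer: 1990921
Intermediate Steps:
I(r, c) = -16 - 40*r + 8*c**2 (I(r, c) = -16 + 8*(-5*r + c*c) = -16 + 8*(-5*r + c**2) = -16 + 8*(c**2 - 5*r) = -16 + (-40*r + 8*c**2) = -16 - 40*r + 8*c**2)
(I(-5 - 1*3, (t(0, -1) + 4)*3) - 45)**2 = ((-16 - 40*(-5 - 1*3) + 8*((0*(-1) + 4)*3)**2) - 45)**2 = ((-16 - 40*(-5 - 3) + 8*((0 + 4)*3)**2) - 45)**2 = ((-16 - 40*(-8) + 8*(4*3)**2) - 45)**2 = ((-16 + 320 + 8*12**2) - 45)**2 = ((-16 + 320 + 8*144) - 45)**2 = ((-16 + 320 + 1152) - 45)**2 = (1456 - 45)**2 = 1411**2 = 1990921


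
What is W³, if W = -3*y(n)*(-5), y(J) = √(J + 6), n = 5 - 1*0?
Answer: 37125*√11 ≈ 1.2313e+5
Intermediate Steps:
n = 5 (n = 5 + 0 = 5)
y(J) = √(6 + J)
W = 15*√11 (W = -3*√(6 + 5)*(-5) = -3*√11*(-5) = -(-15)*√11 = 15*√11 ≈ 49.749)
W³ = (15*√11)³ = 37125*√11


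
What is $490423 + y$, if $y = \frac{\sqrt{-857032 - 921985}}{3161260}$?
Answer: $490423 + \frac{i \sqrt{1779017}}{3161260} \approx 4.9042 \cdot 10^{5} + 0.00042192 i$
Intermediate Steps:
$y = \frac{i \sqrt{1779017}}{3161260}$ ($y = \sqrt{-1779017} \cdot \frac{1}{3161260} = i \sqrt{1779017} \cdot \frac{1}{3161260} = \frac{i \sqrt{1779017}}{3161260} \approx 0.00042192 i$)
$490423 + y = 490423 + \frac{i \sqrt{1779017}}{3161260}$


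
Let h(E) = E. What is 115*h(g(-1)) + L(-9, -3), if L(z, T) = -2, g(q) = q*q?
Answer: 113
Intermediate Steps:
g(q) = q²
115*h(g(-1)) + L(-9, -3) = 115*(-1)² - 2 = 115*1 - 2 = 115 - 2 = 113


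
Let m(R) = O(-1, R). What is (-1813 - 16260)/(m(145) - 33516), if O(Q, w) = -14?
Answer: 18073/33530 ≈ 0.53901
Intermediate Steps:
m(R) = -14
(-1813 - 16260)/(m(145) - 33516) = (-1813 - 16260)/(-14 - 33516) = -18073/(-33530) = -18073*(-1/33530) = 18073/33530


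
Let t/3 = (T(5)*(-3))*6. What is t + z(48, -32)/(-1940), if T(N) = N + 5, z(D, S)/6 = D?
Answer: -261972/485 ≈ -540.15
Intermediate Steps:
z(D, S) = 6*D
T(N) = 5 + N
t = -540 (t = 3*(((5 + 5)*(-3))*6) = 3*((10*(-3))*6) = 3*(-30*6) = 3*(-180) = -540)
t + z(48, -32)/(-1940) = -540 + (6*48)/(-1940) = -540 + 288*(-1/1940) = -540 - 72/485 = -261972/485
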